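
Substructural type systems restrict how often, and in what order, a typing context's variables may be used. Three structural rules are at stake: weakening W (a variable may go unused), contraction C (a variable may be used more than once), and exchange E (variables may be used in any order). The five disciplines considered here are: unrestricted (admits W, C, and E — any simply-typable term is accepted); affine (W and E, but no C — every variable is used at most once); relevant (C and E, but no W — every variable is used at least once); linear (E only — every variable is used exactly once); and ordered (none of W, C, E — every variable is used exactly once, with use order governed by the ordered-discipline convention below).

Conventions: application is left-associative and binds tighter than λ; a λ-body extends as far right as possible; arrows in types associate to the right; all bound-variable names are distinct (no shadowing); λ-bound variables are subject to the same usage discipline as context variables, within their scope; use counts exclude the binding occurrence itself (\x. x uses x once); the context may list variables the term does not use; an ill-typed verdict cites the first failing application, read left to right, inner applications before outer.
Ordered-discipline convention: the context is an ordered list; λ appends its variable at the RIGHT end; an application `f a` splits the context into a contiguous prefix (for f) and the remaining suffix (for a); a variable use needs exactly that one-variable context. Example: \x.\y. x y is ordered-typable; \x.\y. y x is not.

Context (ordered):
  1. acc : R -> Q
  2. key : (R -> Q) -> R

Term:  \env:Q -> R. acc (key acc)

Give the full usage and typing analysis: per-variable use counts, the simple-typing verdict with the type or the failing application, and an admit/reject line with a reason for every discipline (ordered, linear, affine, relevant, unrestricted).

usage: acc=2, key=1, env [bound]=0
uses in reading order: acc, key, acc
typing: well-typed — term : (Q -> R) -> Q
ordered: ✗, acc ×2 used more than once (contraction); env never used (weakening)
linear: ✗, acc ×2 used more than once (contraction); env never used (weakening)
affine: ✗, acc ×2 used more than once (contraction)
relevant: ✗, env never used (weakening)
unrestricted: ✓, simply typable at (Q -> R) -> Q; W, C, E all held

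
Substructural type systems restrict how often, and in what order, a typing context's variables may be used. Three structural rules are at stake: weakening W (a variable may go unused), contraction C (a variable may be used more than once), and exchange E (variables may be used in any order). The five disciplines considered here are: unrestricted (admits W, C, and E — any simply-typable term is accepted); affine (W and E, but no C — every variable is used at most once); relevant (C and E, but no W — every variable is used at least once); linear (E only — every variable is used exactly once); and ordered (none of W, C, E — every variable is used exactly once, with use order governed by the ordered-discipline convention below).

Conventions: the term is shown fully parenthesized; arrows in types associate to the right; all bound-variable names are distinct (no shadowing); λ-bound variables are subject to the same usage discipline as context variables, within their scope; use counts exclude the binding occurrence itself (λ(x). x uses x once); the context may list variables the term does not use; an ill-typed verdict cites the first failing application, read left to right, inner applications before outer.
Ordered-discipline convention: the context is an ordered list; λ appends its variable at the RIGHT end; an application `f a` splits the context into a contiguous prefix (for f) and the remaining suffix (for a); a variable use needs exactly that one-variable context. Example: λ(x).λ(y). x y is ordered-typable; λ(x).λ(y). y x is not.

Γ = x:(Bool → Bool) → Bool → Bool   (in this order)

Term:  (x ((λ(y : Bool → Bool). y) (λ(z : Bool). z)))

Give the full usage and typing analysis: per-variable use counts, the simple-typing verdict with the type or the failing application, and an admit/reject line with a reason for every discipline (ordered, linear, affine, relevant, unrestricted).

counts: x: 1×, y [bound]: 1×, z [bound]: 1×
uses in reading order: x, y, z
typing: well-typed — term : Bool → Bool
ordered ✓ (x, y, z: once each, no exchange needed)
linear ✓ (each of x, y, z used exactly once)
affine ✓ (no duplicate uses among x, y, z)
relevant ✓ (at least one use each (x, y, z))
unrestricted ✓ (simply typable at Bool → Bool; W, C, E all held)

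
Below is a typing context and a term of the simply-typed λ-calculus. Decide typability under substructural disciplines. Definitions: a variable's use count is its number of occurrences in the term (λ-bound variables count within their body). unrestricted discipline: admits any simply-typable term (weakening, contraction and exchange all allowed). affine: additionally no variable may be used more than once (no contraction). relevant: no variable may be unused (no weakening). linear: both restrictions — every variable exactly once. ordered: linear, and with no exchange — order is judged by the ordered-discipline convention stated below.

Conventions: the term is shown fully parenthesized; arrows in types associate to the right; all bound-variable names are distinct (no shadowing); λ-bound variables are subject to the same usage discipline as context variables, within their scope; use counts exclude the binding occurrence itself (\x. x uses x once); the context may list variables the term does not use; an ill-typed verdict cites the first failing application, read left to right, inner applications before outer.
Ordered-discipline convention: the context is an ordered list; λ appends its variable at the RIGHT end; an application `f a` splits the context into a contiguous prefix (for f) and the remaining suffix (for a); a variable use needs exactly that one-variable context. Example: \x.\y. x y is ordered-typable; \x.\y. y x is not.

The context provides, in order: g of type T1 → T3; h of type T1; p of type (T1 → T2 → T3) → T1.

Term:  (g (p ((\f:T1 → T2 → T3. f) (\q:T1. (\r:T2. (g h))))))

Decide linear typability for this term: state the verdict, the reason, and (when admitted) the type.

no — repeated use of g ×2; unused: q, r — weakening required
variable uses: g=2; h=1; p=1; f (λ-bound)=1; q (λ-bound)=0; r (λ-bound)=0
uses in reading order: g, p, f, g, h
typing: the term checks, with type T3
across the five disciplines: ordered ✗ | linear ✗ | affine ✗ | relevant ✗ | unrestricted ✓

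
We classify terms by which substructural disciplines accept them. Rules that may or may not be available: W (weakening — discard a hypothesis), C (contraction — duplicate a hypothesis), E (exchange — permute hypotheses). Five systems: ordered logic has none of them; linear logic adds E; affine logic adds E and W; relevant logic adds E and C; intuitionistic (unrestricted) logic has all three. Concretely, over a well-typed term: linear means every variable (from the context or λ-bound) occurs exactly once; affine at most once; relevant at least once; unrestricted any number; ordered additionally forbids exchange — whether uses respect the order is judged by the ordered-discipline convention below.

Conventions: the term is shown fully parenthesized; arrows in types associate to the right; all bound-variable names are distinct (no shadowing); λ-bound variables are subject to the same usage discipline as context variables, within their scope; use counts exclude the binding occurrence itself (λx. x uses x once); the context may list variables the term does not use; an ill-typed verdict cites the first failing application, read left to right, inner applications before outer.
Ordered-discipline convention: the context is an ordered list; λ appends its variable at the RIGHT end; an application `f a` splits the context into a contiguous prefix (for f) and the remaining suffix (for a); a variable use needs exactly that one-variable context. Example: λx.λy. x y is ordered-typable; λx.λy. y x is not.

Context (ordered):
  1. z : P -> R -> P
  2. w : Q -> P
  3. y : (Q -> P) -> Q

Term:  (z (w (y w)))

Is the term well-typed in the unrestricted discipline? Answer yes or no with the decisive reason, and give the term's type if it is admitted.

yes — typability at R -> P is all that's needed; term : R -> P
variable uses: z: 1, w: 2, y: 1
left-to-right use order: z, w, y, w
typing: well-typed at R -> P
all disciplines: ordered ✗, linear ✗, affine ✗, relevant ✓, unrestricted ✓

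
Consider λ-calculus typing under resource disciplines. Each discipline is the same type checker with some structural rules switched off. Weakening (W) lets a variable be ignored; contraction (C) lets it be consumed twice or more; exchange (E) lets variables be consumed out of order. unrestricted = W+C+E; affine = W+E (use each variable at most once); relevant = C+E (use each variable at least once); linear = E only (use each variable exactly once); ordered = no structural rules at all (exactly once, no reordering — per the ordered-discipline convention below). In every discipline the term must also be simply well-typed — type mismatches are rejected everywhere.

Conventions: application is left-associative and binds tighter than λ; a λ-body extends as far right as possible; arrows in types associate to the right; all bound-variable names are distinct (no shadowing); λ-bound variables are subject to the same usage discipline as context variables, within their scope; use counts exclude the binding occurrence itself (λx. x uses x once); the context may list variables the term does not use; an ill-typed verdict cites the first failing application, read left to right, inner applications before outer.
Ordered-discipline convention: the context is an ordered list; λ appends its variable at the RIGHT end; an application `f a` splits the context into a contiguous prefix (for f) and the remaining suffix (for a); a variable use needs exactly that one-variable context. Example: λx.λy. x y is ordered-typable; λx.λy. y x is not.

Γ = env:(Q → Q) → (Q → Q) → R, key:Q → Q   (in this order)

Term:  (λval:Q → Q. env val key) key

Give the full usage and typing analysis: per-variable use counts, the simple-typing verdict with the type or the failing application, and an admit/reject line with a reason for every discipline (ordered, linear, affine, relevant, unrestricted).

counts: env=1, key=2, val [bound]=1
use order (left to right): env, val, key, key
typing: well-typed — term : R
ordered: ✗, key ×2 used more than once (contraction)
linear: ✗, key ×2 used more than once (contraction)
affine: ✗, key ×2 used more than once (contraction)
relevant: ✓, every one of env, key, val appears
unrestricted: ✓, type-checks (R) and nothing is barred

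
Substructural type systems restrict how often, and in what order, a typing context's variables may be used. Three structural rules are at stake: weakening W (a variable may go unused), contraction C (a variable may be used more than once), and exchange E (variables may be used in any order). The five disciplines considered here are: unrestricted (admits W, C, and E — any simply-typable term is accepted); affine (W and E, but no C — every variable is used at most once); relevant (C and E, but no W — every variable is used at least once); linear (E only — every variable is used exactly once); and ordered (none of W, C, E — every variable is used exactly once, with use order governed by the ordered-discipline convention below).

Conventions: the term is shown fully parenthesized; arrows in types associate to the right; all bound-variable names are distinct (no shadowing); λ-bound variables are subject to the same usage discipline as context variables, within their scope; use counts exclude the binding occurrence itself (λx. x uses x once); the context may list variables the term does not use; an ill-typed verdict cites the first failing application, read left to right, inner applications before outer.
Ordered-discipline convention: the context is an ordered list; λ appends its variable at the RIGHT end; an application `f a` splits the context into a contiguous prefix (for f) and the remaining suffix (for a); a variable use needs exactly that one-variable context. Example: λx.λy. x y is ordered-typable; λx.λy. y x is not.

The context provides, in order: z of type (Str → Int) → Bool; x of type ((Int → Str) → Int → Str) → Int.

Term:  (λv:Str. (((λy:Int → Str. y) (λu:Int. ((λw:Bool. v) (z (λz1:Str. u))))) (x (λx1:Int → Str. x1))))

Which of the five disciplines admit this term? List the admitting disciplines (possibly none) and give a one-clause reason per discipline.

admitted by: affine, unrestricted
variable uses: z: 1; x: 1; v (λ-bound): 1; y (λ-bound): 1; u (λ-bound): 1; w (λ-bound): 0; z1 (λ-bound): 0; x1 (λ-bound): 1
left-to-right use order: y, v, z, u, x, x1
typing: well-typed at Str → Str
ordered: ✗ — w, z1 left unused
linear: ✗ — w, z1 left unused
affine: ✓ — z, x, v, y, u, w, z1, x1: no repeats, contraction unneeded
relevant: ✗ — w, z1 left unused
unrestricted: ✓ — well-typed at Str → Str; no restrictions here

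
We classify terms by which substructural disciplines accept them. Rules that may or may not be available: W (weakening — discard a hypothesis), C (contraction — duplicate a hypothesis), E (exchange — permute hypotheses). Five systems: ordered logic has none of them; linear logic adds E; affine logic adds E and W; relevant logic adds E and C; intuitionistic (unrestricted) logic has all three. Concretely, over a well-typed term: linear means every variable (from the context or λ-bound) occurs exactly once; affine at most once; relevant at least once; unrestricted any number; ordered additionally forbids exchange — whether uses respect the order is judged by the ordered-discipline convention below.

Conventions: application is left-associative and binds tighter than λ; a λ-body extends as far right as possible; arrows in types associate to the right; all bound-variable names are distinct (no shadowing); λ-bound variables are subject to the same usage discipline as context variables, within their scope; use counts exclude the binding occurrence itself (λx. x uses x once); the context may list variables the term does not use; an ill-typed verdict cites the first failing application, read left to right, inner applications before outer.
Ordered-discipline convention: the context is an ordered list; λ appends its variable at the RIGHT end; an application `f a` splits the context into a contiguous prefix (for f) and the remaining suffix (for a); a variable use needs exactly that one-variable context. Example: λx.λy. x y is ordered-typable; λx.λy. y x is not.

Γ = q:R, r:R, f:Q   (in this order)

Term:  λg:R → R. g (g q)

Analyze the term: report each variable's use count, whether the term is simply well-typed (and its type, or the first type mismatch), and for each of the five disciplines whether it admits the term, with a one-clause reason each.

variable uses: q ×1, r ×0, f ×0, g (bound) ×2
uses in reading order: g, g, q
typing: well-typed — term : (R → R) → R
ordered ✗ (needs contraction — g ×2; unused: r, f — weakening required)
linear ✗ (needs contraction — g ×2; unused: r, f — weakening required)
affine ✗ (needs contraction — g ×2)
relevant ✗ (unused: r, f — weakening required)
unrestricted ✓ (well-typed at (R → R) → R; no restrictions here)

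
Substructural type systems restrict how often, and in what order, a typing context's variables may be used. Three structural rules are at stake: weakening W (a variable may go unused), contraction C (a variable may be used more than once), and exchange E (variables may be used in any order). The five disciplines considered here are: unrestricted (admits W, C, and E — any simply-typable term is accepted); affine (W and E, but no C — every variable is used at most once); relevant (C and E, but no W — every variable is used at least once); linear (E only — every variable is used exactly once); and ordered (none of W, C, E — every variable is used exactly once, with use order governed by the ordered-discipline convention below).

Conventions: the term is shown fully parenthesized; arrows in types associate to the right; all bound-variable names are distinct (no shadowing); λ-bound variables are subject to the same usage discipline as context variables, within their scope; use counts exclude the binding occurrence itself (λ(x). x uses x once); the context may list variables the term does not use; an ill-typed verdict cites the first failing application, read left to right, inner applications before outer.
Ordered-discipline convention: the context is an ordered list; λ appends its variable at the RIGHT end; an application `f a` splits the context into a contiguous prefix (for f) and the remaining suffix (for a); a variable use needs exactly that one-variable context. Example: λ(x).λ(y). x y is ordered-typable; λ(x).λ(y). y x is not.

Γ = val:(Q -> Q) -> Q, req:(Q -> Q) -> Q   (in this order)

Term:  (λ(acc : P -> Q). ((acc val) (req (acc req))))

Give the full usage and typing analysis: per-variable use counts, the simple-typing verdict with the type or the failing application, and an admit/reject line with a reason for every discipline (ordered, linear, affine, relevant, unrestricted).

usage: val ×1; req ×2; acc [bound] ×2
order of uses: acc, val, req, acc, req
typing: ill-typed: an application expects P but receives (Q -> Q) -> Q
ordered: ✗, a type mismatch blocks all five
linear: ✗, the type mismatch rejects it
affine: ✗, not simply typable
relevant: ✗, fails simple typing
unrestricted: ✗, a type mismatch blocks all five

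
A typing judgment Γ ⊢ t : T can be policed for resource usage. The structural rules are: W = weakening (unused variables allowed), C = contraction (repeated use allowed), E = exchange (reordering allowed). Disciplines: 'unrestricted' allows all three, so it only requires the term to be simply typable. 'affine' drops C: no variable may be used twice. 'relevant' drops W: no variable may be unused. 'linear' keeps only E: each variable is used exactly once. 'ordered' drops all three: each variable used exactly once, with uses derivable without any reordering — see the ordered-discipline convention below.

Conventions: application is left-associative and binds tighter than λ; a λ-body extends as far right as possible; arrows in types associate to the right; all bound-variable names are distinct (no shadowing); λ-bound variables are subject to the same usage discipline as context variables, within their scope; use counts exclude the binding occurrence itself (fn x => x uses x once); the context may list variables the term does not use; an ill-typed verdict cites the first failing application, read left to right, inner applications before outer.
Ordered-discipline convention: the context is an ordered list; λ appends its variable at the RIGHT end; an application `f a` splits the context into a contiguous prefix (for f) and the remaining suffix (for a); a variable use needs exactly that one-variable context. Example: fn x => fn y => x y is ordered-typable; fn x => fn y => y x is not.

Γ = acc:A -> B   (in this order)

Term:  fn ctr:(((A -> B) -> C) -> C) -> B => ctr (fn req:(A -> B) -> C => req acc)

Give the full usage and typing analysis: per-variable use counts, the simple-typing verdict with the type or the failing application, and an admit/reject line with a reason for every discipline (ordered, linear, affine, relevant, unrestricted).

usage: acc=1, ctr (bound)=1, req (bound)=1
use order (left to right): ctr, req, acc
typing: the term checks, with type ((((A -> B) -> C) -> C) -> B) -> B
ordered ✗ (needs exchange: uses follow ctr, req, acc)
linear ✓ (acc, ctr, req: one use apiece)
affine ✓ (none of acc, ctr, req used more than once)
relevant ✓ (acc, ctr, req: all used, weakening unneeded)
unrestricted ✓ (typability at ((((A -> B) -> C) -> C) -> B) -> B is all that's needed)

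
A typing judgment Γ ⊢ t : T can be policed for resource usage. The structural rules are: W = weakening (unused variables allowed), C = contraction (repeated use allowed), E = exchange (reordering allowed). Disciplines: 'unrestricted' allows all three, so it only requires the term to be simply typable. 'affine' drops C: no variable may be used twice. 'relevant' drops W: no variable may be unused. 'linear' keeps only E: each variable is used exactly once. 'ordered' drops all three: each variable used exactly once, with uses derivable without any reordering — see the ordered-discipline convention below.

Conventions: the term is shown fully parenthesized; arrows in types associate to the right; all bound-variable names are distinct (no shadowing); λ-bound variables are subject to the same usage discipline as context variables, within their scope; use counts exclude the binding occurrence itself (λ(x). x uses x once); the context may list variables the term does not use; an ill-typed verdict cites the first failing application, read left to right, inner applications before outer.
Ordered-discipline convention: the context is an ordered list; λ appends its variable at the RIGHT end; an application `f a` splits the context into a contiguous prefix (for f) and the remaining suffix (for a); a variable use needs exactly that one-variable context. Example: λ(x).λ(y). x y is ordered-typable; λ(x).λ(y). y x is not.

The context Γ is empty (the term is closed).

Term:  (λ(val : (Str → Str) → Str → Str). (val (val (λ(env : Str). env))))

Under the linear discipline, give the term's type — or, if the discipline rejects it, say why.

not well-typed under linear — uses contraction: val ×2
variable uses: val [bound] ×2; env [bound] ×1
order of uses: val, val, env
typing: the term checks, with type ((Str → Str) → Str → Str) → Str → Str
per-discipline verdicts: ordered ✗ | linear ✗ | affine ✗ | relevant ✓ | unrestricted ✓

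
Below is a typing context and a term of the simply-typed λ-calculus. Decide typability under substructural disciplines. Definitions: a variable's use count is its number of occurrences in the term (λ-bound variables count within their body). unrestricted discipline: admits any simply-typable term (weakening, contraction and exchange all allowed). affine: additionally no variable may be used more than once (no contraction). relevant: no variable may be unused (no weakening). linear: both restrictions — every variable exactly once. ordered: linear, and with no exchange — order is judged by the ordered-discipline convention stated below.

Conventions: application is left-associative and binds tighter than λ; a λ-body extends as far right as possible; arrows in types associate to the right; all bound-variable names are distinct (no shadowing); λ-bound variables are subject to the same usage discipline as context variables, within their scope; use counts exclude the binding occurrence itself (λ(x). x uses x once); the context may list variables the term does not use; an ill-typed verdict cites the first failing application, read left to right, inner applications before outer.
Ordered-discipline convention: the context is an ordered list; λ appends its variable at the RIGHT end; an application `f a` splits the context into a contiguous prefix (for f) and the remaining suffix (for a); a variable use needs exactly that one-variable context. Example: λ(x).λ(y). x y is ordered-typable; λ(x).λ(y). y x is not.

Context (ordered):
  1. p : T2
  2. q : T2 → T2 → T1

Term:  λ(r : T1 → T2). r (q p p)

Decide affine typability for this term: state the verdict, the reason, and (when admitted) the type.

no — repeated use of p ×2
counts: p=2; q=1; r (λ-bound)=1
order of uses: r, q, p, p
typing: the term checks, with type (T1 → T2) → T2
per-discipline verdicts: ordered ✗; linear ✗; affine ✗; relevant ✓; unrestricted ✓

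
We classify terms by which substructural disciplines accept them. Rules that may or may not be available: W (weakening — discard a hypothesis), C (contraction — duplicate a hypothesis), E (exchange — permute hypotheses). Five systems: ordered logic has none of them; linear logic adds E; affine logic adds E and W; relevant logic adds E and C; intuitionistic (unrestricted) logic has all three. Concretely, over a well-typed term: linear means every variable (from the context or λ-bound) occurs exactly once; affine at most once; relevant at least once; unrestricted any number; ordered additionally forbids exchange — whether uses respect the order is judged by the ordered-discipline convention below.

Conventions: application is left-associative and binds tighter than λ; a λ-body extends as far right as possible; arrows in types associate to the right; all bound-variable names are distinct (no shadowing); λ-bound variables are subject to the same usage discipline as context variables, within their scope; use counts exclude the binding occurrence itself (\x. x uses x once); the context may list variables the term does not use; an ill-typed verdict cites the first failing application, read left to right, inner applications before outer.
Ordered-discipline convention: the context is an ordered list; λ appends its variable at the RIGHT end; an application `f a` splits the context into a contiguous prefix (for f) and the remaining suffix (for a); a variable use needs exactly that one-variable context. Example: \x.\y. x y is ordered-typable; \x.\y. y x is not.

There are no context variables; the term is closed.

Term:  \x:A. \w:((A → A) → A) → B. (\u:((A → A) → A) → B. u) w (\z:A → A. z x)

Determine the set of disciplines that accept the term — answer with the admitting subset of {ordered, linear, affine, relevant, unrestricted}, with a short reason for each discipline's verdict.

accepted by: linear, affine, relevant, unrestricted
counts: x (λ-bound)=1, w (λ-bound)=1, u (λ-bound)=1, z (λ-bound)=1
order of uses: u, w, z, x
typing: ✓ — A → (((A → A) → A) → B) → B
ordered: ✗ — no ordered split (uses run u, w, z, x)
linear: ✓ — exactly-once usage across x, w, u, z
affine: ✓ — at most one use each (x, w, u, z)
relevant: ✓ — x, w, u, z: all used, weakening unneeded
unrestricted: ✓ — well-typed at A → (((A → A) → A) → B) → B; no restrictions here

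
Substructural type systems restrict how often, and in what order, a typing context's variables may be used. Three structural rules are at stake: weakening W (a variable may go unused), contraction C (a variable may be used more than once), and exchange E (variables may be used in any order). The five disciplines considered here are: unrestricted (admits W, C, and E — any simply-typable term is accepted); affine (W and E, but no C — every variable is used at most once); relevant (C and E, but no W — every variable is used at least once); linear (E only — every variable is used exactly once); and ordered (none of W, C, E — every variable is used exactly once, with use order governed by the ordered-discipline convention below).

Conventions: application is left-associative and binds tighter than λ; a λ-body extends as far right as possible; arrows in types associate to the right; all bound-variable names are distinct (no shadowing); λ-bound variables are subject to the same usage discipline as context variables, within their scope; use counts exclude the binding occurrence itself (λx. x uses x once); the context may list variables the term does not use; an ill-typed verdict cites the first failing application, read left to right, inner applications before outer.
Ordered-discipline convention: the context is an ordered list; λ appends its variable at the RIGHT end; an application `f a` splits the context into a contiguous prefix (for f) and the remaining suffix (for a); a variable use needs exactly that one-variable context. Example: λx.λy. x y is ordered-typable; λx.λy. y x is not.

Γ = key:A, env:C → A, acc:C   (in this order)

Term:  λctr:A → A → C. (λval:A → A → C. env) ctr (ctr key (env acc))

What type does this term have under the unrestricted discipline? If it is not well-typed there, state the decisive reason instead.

term : (A → A → C) → A
use counts: key ×1; env ×2; acc ×1; ctr (λ-bound) ×2; val (λ-bound) ×0
use order (left to right): env, ctr, ctr, key, env, acc
typing: well-typed — term : (A → A → C) → A
across the five disciplines: ordered ✗; linear ✗; affine ✗; relevant ✗; unrestricted ✓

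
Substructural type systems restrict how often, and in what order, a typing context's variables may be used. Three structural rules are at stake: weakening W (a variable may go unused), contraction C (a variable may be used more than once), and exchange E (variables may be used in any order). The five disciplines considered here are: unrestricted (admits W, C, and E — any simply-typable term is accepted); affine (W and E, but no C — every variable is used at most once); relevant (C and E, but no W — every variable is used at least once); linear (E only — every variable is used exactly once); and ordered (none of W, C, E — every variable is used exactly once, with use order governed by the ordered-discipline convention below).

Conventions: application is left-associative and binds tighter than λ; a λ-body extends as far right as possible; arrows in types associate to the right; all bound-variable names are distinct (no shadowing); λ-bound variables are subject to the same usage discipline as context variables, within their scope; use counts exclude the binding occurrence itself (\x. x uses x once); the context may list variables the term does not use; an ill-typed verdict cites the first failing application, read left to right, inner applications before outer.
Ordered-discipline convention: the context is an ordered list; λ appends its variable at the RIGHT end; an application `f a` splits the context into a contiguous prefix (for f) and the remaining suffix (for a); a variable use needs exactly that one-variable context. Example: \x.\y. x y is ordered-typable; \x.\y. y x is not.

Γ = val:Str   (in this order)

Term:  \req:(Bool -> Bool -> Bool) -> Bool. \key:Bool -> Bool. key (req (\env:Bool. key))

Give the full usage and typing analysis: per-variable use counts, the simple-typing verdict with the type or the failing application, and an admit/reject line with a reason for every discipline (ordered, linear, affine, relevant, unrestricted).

usage: val: 0×; req (λ-bound): 1×; key (λ-bound): 2×; env (λ-bound): 0×
use order (left to right): key, req, key
typing: well-typed — term : ((Bool -> Bool -> Bool) -> Bool) -> (Bool -> Bool) -> Bool
ordered ✗ (repeated use of key ×2; needs weakening: val, env unused)
linear ✗ (repeated use of key ×2; needs weakening: val, env unused)
affine ✗ (repeated use of key ×2)
relevant ✗ (needs weakening: val, env unused)
unrestricted ✓ (simply typable at ((Bool -> Bool -> Bool) -> Bool) -> (Bool -> Bool) -> Bool; W, C, E all held)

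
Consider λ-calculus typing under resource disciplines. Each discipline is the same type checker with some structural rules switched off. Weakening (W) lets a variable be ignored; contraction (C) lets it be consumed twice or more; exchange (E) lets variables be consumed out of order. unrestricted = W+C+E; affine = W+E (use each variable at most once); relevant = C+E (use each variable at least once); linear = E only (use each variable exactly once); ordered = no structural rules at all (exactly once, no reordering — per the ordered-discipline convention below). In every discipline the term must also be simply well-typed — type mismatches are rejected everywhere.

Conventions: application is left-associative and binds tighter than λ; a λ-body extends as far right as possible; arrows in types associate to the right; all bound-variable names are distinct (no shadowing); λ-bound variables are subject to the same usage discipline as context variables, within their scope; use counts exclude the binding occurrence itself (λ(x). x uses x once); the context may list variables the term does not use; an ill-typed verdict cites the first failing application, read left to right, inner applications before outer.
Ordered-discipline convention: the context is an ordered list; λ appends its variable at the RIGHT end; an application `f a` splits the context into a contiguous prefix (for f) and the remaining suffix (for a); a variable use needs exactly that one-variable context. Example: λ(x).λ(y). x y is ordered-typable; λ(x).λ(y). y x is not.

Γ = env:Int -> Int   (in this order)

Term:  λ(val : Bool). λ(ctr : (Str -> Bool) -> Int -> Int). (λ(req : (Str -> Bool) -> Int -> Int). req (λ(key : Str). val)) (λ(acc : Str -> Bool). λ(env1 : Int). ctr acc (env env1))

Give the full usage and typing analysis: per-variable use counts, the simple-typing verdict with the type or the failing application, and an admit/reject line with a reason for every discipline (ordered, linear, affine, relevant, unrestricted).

usage: env: 1, val [bound]: 1, ctr [bound]: 1, req [bound]: 1, key [bound]: 0, acc [bound]: 1, env1 [bound]: 1
left-to-right use order: req, val, ctr, acc, env, env1
typing: well-typed at Bool -> ((Str -> Bool) -> Int -> Int) -> Int -> Int
ordered ✗ (key left unused)
linear ✗ (key left unused)
affine ✓ (at most one use each (env, val, ctr, req, key, acc, env1))
relevant ✗ (key left unused)
unrestricted ✓ (well-typed at Bool -> ((Str -> Bool) -> Int -> Int) -> Int -> Int; no restrictions here)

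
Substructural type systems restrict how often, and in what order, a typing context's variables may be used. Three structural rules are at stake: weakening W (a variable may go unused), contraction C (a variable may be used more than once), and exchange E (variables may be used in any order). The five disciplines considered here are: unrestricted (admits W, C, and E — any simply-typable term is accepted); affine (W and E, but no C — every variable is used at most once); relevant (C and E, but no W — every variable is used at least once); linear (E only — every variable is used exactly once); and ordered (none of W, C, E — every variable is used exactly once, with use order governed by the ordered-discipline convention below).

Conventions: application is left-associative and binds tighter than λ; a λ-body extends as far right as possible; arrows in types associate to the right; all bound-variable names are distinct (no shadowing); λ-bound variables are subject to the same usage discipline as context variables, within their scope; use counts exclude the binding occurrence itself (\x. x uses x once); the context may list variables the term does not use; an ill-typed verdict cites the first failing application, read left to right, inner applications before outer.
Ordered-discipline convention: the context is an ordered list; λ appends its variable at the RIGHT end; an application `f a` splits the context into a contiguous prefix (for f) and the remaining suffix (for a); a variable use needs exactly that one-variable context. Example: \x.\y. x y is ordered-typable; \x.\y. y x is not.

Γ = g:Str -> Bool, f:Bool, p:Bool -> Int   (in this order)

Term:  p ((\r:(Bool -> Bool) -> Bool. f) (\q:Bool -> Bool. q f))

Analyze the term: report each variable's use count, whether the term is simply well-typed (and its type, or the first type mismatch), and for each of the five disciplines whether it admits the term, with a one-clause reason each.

counts: g=0; f=2; p=1; r [bound]=0; q [bound]=1
order of uses: p, f, q, f
typing: well-typed at Int
ordered ✗ (uses contraction: f ×2; needs weakening: g, r unused)
linear ✗ (uses contraction: f ×2; needs weakening: g, r unused)
affine ✗ (uses contraction: f ×2)
relevant ✗ (needs weakening: g, r unused)
unrestricted ✓ (well-typed at Int; no restrictions here)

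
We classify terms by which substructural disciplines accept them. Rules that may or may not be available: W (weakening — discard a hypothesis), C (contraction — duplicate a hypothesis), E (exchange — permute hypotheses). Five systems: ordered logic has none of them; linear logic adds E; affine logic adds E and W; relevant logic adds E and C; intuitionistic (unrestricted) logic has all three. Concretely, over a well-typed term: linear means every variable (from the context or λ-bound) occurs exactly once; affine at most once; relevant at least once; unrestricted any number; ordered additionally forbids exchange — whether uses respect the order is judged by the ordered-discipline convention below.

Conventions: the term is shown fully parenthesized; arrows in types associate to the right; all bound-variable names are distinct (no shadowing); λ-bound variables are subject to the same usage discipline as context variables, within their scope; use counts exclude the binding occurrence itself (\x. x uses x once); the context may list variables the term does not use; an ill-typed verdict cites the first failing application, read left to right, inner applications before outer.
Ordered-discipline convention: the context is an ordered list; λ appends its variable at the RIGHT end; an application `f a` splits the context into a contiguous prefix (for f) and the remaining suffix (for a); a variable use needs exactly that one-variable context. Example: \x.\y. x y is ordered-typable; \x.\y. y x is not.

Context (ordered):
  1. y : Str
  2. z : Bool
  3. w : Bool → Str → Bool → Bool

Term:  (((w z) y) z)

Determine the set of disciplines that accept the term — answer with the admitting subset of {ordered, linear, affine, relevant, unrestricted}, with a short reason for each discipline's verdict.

admitting disciplines: relevant, unrestricted
counts: y: 1×; z: 2×; w: 1×
uses in reading order: w, z, y, z
typing: well-typed — term : Bool
ordered: ✗, z ×2 used more than once (contraction)
linear: ✗, z ×2 used more than once (contraction)
affine: ✗, z ×2 used more than once (contraction)
relevant: ✓, every one of y, z, w appears
unrestricted: ✓, type-checks (Bool) and nothing is barred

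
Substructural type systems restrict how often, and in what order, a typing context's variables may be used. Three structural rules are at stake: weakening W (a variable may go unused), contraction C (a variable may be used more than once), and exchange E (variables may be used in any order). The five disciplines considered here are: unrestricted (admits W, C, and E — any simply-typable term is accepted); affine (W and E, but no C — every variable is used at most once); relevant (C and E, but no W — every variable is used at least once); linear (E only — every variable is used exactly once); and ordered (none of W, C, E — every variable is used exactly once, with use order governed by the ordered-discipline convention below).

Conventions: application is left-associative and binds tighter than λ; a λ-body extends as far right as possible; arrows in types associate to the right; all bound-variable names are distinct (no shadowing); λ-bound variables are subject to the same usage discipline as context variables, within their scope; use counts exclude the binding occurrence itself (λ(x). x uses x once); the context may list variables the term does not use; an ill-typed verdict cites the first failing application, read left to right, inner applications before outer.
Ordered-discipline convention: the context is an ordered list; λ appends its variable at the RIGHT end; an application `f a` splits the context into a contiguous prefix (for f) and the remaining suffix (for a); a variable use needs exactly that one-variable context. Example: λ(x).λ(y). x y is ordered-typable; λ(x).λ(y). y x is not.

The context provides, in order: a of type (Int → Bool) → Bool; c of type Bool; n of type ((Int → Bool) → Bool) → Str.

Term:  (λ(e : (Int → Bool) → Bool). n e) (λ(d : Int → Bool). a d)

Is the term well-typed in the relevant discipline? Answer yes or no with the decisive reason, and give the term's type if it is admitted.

no — c never used (weakening)
variable uses: a=1; c=0; n=1; e (λ-bound)=1; d (λ-bound)=1
uses in reading order: n, e, a, d
typing: well-typed — term : Str
summary: ordered ✗, linear ✗, affine ✓, relevant ✗, unrestricted ✓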